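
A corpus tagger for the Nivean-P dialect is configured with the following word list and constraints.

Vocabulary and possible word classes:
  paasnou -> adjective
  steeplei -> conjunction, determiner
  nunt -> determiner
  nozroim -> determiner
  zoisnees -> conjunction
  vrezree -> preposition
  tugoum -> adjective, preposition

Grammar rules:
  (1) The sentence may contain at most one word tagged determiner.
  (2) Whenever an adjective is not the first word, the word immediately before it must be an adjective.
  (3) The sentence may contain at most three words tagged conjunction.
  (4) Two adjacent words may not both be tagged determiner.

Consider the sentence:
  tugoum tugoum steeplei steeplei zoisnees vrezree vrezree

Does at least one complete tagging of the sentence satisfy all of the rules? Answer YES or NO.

Candidates per position — 1:tugoum {adjective,preposition}; 2:tugoum {adjective,preposition}; 3:steeplei {conjunction,determiner}; 4:steeplei {conjunction,determiner}; 5:zoisnees {conjunction}; 6:vrezree {preposition}; 7:vrezree {preposition}.
One satisfying assignment: preposition preposition conjunction determiner conjunction preposition preposition.
Verifying each rule — rule 1 ✓; rule 2 ✓; rule 3 ✓; rule 4 ✓.

YES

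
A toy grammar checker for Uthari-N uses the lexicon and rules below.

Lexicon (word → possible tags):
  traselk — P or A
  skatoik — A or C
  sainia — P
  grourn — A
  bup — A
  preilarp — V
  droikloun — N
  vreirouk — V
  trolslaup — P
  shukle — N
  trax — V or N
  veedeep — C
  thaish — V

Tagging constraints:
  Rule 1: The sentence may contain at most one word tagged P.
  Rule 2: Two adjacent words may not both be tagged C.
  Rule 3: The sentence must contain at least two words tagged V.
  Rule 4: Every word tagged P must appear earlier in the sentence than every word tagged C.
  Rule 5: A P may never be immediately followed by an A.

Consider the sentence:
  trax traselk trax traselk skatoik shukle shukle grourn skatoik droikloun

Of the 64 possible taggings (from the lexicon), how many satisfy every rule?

Candidates per position — 1:trax {V,N}; 2:traselk {P,A}; 3:trax {V,N}; 4:traselk {P,A}; 5:skatoik {A,C}; 6:shukle {N}; 7:shukle {N}; 8:grourn {A}; 9:skatoik {A,C}; 10:droikloun {N}.
There are 64 candidate sequences in total.
Checking each against the rules leaves 10 sequences.
Count = 10.

10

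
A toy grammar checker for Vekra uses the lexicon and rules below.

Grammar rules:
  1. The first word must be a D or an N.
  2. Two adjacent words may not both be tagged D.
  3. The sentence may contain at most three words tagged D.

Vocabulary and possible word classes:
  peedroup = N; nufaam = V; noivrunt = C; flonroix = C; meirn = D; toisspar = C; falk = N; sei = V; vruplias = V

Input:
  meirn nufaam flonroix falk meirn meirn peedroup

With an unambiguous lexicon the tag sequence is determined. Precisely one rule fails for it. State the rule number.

2

Fixed tagging: D V C N D D N.
Rule check: R1 pass, R2 fail, R3 pass.
Only rule 2 fails.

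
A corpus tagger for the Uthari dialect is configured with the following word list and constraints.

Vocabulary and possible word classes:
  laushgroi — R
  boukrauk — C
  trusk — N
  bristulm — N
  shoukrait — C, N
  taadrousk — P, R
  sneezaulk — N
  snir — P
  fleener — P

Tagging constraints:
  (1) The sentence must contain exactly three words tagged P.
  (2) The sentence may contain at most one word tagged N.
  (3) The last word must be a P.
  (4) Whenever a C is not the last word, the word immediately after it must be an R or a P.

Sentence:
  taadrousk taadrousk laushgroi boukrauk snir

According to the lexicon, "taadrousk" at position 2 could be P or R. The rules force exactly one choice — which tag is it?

P

Candidates per position — 1:taadrousk {P,R}; 2:taadrousk {P,R}; 3:laushgroi {R}; 4:boukrauk {C}; 5:snir {P}.
Word 1 cannot be R — rule 1 would then fail for every completion. It is P.
Word 2 cannot be R — rule 1 would then fail for every completion. It is P.
That leaves exactly one tagging: P P R C P.
Verifying each rule — rule 1 satisfied; rule 2 satisfied; rule 3 satisfied; rule 4 satisfied.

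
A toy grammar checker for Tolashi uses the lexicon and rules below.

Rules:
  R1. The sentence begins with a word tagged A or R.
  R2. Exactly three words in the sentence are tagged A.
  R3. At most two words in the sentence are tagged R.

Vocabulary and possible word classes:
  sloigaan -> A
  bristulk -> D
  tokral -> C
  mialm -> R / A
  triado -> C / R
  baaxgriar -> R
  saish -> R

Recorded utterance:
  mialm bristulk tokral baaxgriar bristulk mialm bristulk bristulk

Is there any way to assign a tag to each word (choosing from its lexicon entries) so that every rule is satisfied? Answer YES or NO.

Candidates per position — 1:mialm {R,A}; 2:bristulk {D}; 3:tokral {C}; 4:baaxgriar {R}; 5:bristulk {D}; 6:mialm {R,A}; 7:bristulk {D}; 8:bristulk {D}.
Rule 2 cannot be satisfied by any choice of tags from the lexicon.
So there is no consistent tagging.

NO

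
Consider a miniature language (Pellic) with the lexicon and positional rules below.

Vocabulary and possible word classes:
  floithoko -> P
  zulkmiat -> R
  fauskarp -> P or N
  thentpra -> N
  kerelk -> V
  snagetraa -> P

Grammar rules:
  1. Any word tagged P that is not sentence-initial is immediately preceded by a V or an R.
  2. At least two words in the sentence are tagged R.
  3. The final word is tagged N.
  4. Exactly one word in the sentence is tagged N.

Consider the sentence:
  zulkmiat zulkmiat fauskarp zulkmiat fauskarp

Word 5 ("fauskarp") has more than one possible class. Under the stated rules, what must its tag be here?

Candidates per position — 1:zulkmiat {R}; 2:zulkmiat {R}; 3:fauskarp {P,N}; 4:zulkmiat {R}; 5:fauskarp {P,N}.
If word 5 were P, no tagging could satisfy rule 3; so word 5 is N.
If word 3 were N, no tagging could satisfy rule 4; so word 3 is P.
So the tagging must be: R R P R N.
Check: rule 1 satisfied; rule 2 satisfied; rule 3 satisfied; rule 4 satisfied.

N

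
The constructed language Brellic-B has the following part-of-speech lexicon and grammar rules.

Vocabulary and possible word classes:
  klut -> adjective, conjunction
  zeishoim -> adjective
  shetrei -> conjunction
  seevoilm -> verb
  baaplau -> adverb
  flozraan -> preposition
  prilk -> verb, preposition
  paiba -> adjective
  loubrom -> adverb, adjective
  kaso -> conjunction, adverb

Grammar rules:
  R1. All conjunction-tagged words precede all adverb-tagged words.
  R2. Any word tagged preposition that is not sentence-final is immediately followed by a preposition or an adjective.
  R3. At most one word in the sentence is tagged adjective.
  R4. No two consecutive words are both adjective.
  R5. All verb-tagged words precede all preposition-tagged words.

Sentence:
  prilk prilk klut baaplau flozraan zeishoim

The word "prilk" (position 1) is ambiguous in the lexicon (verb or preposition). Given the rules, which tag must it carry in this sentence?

verb

Candidates per position — 1:prilk {verb,preposition}; 2:prilk {verb,preposition}; 3:klut {adjective,conjunction}; 4:baaplau {adverb}; 5:flozraan {preposition}; 6:zeishoim {adjective}.
At position 3, choosing adjective makes rule 3 impossible to satisfy; hence conjunction.
At position 1, choosing preposition makes rule 2 impossible to satisfy; hence verb.
At position 2, choosing preposition makes rule 2 impossible to satisfy; hence verb.
The unique satisfying tagging is: verb verb conjunction adverb preposition adjective.
Checking: rule 1 ok; rule 2 ok; rule 3 ok; rule 4 ok; rule 5 ok.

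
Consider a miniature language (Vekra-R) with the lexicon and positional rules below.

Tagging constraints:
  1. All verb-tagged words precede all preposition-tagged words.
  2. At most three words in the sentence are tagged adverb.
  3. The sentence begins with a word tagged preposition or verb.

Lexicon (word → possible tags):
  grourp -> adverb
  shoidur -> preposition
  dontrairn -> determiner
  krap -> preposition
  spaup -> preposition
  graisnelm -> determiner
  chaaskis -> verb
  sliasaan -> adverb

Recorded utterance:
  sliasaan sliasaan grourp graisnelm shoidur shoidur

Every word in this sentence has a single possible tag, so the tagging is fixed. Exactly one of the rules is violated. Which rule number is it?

3

Fixed tagging: adverb adverb adverb determiner preposition preposition.
Rule check: R1 ✓, R2 ✓, R3 ✗.
Only rule 3 fails.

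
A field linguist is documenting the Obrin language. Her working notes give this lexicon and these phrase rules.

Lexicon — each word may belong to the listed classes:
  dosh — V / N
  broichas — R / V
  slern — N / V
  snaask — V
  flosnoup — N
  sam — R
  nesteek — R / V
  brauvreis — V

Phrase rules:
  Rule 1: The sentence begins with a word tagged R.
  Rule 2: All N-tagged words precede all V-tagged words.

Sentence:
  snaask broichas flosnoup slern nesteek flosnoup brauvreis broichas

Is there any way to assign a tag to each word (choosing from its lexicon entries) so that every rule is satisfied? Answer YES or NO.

Candidates per position — 1:snaask {V}; 2:broichas {R,V}; 3:flosnoup {N}; 4:slern {N,V}; 5:nesteek {R,V}; 6:flosnoup {N}; 7:brauvreis {V}; 8:broichas {R,V}.
Rule 1 cannot be satisfied by any choice of tags from the lexicon.
So there is no consistent tagging.

NO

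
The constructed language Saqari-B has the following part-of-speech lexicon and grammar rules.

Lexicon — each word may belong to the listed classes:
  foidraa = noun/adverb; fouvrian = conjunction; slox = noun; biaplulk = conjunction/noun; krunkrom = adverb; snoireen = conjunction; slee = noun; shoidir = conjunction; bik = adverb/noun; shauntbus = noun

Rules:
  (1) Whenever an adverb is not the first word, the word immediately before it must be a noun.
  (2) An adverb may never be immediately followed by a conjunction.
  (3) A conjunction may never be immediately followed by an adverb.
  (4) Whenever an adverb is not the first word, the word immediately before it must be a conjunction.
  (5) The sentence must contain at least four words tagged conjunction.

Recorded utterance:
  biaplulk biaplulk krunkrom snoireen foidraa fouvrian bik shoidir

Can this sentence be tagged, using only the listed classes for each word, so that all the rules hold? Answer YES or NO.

NO

Candidates per position — 1:biaplulk {conjunction,noun}; 2:biaplulk {conjunction,noun}; 3:krunkrom {adverb}; 4:snoireen {conjunction}; 5:foidraa {noun,adverb}; 6:fouvrian {conjunction}; 7:bik {adverb,noun}; 8:shoidir {conjunction}.
Rule 2 cannot be satisfied by any choice of tags from the lexicon.
So there is no consistent tagging.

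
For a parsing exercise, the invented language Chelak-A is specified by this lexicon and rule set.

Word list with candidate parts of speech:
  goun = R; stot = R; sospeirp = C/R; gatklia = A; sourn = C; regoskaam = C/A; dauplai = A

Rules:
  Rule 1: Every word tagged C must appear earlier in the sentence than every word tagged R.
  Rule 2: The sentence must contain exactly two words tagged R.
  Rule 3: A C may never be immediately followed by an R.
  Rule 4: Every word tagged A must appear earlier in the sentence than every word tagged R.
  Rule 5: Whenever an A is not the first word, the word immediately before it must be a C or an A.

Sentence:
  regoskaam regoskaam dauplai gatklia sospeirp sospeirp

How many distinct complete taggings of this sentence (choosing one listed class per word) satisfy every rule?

Candidates per position — 1:regoskaam {C,A}; 2:regoskaam {C,A}; 3:dauplai {A}; 4:gatklia {A}; 5:sospeirp {C,R}; 6:sospeirp {C,R}.
There are 16 candidate sequences in total.
The sequences that satisfy every rule: C C A A R R; C A A A R R; A C A A R R; A A A A R R.
Count = 4.

4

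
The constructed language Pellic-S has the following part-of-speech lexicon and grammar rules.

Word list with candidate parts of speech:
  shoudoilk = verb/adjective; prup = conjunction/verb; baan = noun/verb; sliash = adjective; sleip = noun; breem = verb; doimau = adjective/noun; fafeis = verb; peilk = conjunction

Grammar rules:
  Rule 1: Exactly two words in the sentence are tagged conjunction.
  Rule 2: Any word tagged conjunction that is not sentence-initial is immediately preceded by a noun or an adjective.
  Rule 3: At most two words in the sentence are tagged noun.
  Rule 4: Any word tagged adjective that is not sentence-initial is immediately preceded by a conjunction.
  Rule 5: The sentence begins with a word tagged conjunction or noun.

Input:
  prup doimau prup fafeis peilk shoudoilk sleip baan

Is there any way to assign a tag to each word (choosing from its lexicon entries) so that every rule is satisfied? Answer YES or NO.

NO

Candidates per position — 1:prup {conjunction,verb}; 2:doimau {adjective,noun}; 3:prup {conjunction,verb}; 4:fafeis {verb}; 5:peilk {conjunction}; 6:shoudoilk {verb,adjective}; 7:sleip {noun}; 8:baan {noun,verb}.
Rule 2 cannot be satisfied by any choice of tags from the lexicon.
So there is no consistent tagging.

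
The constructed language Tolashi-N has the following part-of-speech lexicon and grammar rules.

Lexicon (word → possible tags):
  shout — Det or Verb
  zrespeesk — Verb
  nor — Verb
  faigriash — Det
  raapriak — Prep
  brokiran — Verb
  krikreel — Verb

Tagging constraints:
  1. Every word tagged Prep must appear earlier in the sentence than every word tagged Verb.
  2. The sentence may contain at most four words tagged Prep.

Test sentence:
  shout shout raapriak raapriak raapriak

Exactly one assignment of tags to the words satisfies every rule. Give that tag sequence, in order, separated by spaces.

Det Det Prep Prep Prep

Candidates per position — 1:shout {Det,Verb}; 2:shout {Det,Verb}; 3:raapriak {Prep}; 4:raapriak {Prep}; 5:raapriak {Prep}.
Word 1 cannot be Verb — rule 1 would then fail for every completion. It is Det.
Word 2 cannot be Verb — rule 1 would then fail for every completion. It is Det.
That leaves exactly one tagging: Det Det Prep Prep Prep.
Checking: rule 1 ✓; rule 2 ✓.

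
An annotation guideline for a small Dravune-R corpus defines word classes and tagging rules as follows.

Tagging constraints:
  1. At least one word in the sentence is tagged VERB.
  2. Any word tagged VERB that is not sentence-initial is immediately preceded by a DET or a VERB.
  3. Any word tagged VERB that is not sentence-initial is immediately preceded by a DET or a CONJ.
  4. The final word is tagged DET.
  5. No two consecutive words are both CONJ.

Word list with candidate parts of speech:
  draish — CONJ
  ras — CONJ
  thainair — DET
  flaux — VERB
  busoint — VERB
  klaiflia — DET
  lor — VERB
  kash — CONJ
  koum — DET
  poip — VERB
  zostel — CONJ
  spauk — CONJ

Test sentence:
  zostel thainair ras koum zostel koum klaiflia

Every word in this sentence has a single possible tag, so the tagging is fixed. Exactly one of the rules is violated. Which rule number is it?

Fixed tagging: CONJ DET CONJ DET CONJ DET DET.
Applying the rules: R1 violated, R2 holds, R3 holds, R4 holds, R5 holds.
Only rule 1 fails.

1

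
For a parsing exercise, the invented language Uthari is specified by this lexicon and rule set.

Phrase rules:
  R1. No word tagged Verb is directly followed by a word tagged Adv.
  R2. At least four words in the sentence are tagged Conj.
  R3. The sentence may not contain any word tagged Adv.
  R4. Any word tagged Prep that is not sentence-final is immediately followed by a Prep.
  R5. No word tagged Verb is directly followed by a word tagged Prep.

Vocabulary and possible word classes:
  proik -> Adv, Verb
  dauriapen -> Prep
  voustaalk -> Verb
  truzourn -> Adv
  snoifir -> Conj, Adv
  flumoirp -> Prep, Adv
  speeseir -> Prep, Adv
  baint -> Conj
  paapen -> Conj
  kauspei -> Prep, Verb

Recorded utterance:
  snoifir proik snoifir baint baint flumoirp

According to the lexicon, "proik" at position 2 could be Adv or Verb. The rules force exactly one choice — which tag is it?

Candidates per position — 1:snoifir {Conj,Adv}; 2:proik {Adv,Verb}; 3:snoifir {Conj,Adv}; 4:baint {Conj}; 5:baint {Conj}; 6:flumoirp {Prep,Adv}.
If word 1 were Adv, no tagging could satisfy rule 2; so word 1 is Conj.
If word 2 were Adv, no tagging could satisfy rule 3; so word 2 is Verb.
If word 3 were Adv, no tagging could satisfy rule 1; so word 3 is Conj.
If word 6 were Adv, no tagging could satisfy rule 3; so word 6 is Prep.
The unique satisfying tagging is: Conj Verb Conj Conj Conj Prep.
Rule-by-rule: rule 1 satisfied; rule 2 satisfied; rule 3 satisfied; rule 4 satisfied; rule 5 satisfied.

Verb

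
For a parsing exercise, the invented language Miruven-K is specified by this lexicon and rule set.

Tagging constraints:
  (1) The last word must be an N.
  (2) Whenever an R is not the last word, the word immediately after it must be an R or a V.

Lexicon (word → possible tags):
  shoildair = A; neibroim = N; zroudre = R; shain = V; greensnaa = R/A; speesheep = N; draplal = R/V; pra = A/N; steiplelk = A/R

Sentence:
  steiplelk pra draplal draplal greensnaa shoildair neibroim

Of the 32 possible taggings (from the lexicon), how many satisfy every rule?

Candidates per position — 1:steiplelk {A,R}; 2:pra {A,N}; 3:draplal {R,V}; 4:draplal {R,V}; 5:greensnaa {R,A}; 6:shoildair {A}; 7:neibroim {N}.
There are 32 candidate sequences in total.
The sequences that satisfy every rule: A A R V A A N; A A V V A A N; A N R V A A N; A N V V A A N.
Count = 4.

4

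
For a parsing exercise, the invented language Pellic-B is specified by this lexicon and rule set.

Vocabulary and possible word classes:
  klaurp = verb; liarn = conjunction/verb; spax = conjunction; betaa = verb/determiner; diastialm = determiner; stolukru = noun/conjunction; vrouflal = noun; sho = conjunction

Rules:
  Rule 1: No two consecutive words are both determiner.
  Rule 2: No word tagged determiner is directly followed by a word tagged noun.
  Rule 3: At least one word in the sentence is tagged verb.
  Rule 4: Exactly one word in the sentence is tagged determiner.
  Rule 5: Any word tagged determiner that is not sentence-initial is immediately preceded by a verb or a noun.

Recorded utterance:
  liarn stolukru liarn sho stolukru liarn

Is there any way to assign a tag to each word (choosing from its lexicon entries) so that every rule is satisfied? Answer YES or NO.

NO

Candidates per position — 1:liarn {conjunction,verb}; 2:stolukru {noun,conjunction}; 3:liarn {conjunction,verb}; 4:sho {conjunction}; 5:stolukru {noun,conjunction}; 6:liarn {conjunction,verb}.
Rule 4 cannot be satisfied by any choice of tags from the lexicon.
So there is no consistent tagging.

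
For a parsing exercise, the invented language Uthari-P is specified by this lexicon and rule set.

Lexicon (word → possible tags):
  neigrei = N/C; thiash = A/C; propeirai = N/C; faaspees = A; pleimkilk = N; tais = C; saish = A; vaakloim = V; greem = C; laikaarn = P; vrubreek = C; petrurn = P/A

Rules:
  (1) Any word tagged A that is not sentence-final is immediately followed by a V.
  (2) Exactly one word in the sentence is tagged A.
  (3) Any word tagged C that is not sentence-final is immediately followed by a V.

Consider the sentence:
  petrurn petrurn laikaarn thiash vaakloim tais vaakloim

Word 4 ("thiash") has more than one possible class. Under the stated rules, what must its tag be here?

Candidates per position — 1:petrurn {P,A}; 2:petrurn {P,A}; 3:laikaarn {P}; 4:thiash {A,C}; 5:vaakloim {V}; 6:tais {C}; 7:vaakloim {V}.
Position 1: tagging it A would leave rule 1 unsatisfiable, so it must be P.
Position 2: tagging it A would leave rule 1 unsatisfiable, so it must be P.
Position 4: tagging it C would leave rule 2 unsatisfiable, so it must be A.
That leaves exactly one tagging: P P P A V C V.
Verifying each rule — rule 1 ✓; rule 2 ✓; rule 3 ✓.

A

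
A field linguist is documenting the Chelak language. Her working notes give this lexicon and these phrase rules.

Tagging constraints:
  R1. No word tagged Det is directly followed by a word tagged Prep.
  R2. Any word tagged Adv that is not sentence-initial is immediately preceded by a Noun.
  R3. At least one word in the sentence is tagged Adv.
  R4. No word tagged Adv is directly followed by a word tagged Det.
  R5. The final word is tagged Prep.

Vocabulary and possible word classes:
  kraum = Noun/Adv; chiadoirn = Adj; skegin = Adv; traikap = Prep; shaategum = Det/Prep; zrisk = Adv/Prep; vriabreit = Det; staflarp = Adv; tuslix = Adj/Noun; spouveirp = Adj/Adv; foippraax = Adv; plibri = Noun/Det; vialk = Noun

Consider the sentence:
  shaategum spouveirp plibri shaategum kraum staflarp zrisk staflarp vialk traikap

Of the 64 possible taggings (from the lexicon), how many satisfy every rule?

Candidates per position — 1:shaategum {Det,Prep}; 2:spouveirp {Adj,Adv}; 3:plibri {Noun,Det}; 4:shaategum {Det,Prep}; 5:kraum {Noun,Adv}; 6:staflarp {Adv}; 7:zrisk {Adv,Prep}; 8:staflarp {Adv}; 9:vialk {Noun}; 10:traikap {Prep}.
There are 64 candidate sequences in total.
Rule 2 cannot be satisfied by any choice of tags from the lexicon.
So there is no consistent tagging.
Count = 0.

0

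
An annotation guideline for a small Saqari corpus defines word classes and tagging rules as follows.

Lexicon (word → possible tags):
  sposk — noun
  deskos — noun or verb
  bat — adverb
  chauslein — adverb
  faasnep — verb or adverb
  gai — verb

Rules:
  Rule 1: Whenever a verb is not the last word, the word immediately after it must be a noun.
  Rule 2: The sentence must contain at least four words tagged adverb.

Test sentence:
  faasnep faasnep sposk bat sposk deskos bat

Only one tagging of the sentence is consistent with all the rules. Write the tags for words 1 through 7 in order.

Candidates per position — 1:faasnep {verb,adverb}; 2:faasnep {verb,adverb}; 3:sposk {noun}; 4:bat {adverb}; 5:sposk {noun}; 6:deskos {noun,verb}; 7:bat {adverb}.
Position 1: tagging it verb would leave rule 1 unsatisfiable, so it must be adverb.
Position 2: tagging it verb would leave rule 2 unsatisfiable, so it must be adverb.
Position 6: tagging it verb would leave rule 1 unsatisfiable, so it must be noun.
The only consistent sequence is: adverb adverb noun adverb noun noun adverb.
Rule-by-rule: rule 1 ✓; rule 2 ✓.

adverb adverb noun adverb noun noun adverb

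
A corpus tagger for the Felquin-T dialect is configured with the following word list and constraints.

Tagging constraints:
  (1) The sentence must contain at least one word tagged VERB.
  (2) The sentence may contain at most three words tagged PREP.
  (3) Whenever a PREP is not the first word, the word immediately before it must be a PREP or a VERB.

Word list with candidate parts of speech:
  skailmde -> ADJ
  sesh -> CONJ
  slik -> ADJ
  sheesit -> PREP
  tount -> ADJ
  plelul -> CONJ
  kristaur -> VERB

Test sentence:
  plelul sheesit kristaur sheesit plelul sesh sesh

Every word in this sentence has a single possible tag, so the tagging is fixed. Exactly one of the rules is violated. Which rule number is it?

Fixed tagging: CONJ PREP VERB PREP CONJ CONJ CONJ.
Checking each rule: R1 ✓, R2 ✓, R3 ✗.
Only rule 3 fails.

3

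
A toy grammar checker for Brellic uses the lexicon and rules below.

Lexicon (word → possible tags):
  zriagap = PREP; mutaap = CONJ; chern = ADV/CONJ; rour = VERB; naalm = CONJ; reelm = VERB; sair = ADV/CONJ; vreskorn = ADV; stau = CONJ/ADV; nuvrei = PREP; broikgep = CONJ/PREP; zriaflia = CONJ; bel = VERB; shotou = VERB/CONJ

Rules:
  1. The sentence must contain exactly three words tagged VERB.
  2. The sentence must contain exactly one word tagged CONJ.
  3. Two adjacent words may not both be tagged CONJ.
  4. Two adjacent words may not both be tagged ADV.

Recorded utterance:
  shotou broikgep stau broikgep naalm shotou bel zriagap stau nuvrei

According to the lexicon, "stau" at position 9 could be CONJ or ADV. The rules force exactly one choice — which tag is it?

ADV

Candidates per position — 1:shotou {VERB,CONJ}; 2:broikgep {CONJ,PREP}; 3:stau {CONJ,ADV}; 4:broikgep {CONJ,PREP}; 5:naalm {CONJ}; 6:shotou {VERB,CONJ}; 7:bel {VERB}; 8:zriagap {PREP}; 9:stau {CONJ,ADV}; 10:nuvrei {PREP}.
If word 1 were CONJ, no tagging could satisfy rule 1; so word 1 is VERB.
If word 2 were CONJ, no tagging could satisfy rule 2; so word 2 is PREP.
If word 3 were CONJ, no tagging could satisfy rule 2; so word 3 is ADV.
If word 4 were CONJ, no tagging could satisfy rule 2; so word 4 is PREP.
If word 6 were CONJ, no tagging could satisfy rule 1; so word 6 is VERB.
If word 9 were CONJ, no tagging could satisfy rule 2; so word 9 is ADV.
That leaves exactly one tagging: VERB PREP ADV PREP CONJ VERB VERB PREP ADV PREP.
Rule-by-rule: rule 1 ✓; rule 2 ✓; rule 3 ✓; rule 4 ✓.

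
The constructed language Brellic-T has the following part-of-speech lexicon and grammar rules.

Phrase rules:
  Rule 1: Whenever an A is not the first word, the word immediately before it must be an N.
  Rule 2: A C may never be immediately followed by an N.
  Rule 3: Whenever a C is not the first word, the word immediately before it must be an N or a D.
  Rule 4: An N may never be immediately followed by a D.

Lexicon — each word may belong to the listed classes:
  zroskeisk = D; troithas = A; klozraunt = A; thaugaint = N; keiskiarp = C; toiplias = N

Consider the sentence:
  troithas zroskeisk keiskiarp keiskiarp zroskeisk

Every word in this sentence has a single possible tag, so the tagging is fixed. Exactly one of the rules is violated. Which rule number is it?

Fixed tagging: A D C C D.
Applying the rules: R1 ok, R2 ok, R3 fails, R4 ok.
Only rule 3 fails.

3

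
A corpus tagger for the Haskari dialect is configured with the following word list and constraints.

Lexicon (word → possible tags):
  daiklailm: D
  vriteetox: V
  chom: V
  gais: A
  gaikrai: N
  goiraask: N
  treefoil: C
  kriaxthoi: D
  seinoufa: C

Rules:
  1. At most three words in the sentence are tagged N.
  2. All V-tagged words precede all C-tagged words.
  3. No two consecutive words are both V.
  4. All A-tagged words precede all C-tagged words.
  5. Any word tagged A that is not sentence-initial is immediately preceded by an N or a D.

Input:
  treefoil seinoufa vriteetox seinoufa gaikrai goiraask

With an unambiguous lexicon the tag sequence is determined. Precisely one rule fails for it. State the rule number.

2

Fixed tagging: C C V C N N.
Checking each rule: R1 holds, R2 violated, R3 holds, R4 holds, R5 holds.
Only rule 2 fails.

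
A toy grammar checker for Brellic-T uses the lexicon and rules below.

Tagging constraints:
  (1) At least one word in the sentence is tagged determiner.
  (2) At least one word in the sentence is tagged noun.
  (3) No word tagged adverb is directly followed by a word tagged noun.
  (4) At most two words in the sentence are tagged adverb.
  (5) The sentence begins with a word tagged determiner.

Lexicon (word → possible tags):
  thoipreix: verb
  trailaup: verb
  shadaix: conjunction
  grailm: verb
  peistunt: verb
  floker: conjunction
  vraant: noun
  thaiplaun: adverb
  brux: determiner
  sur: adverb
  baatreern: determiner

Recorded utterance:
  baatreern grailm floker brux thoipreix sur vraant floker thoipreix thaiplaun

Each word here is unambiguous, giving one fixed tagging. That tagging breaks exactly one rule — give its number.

Fixed tagging: determiner verb conjunction determiner verb adverb noun conjunction verb adverb.
Rule check: R1 pass, R2 pass, R3 fail, R4 pass, R5 pass.
Only rule 3 fails.

3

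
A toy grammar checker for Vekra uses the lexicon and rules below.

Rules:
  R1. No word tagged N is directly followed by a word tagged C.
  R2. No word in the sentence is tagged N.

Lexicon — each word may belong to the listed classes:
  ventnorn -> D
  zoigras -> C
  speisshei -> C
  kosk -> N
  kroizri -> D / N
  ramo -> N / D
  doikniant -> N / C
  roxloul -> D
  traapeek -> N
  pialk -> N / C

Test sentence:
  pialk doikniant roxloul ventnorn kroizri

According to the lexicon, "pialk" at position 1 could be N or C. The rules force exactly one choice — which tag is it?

Candidates per position — 1:pialk {N,C}; 2:doikniant {N,C}; 3:roxloul {D}; 4:ventnorn {D}; 5:kroizri {D,N}.
If word 1 were N, no tagging could satisfy rule 2; so word 1 is C.
If word 2 were N, no tagging could satisfy rule 2; so word 2 is C.
If word 5 were N, no tagging could satisfy rule 2; so word 5 is D.
So the tagging must be: C C D D D.
Checking: rule 1 ok; rule 2 ok.

C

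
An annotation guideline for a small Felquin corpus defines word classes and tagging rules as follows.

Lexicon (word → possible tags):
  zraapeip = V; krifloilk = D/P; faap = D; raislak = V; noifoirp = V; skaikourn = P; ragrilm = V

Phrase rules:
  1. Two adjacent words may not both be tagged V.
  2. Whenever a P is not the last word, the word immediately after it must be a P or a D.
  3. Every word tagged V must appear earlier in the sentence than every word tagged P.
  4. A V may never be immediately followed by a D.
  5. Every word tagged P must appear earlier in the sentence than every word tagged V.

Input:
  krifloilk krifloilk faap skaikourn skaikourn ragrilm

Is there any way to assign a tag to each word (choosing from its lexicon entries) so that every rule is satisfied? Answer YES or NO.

Candidates per position — 1:krifloilk {D,P}; 2:krifloilk {D,P}; 3:faap {D}; 4:skaikourn {P}; 5:skaikourn {P}; 6:ragrilm {V}.
Rule 2 cannot be satisfied by any choice of tags from the lexicon.
So there is no consistent tagging.

NO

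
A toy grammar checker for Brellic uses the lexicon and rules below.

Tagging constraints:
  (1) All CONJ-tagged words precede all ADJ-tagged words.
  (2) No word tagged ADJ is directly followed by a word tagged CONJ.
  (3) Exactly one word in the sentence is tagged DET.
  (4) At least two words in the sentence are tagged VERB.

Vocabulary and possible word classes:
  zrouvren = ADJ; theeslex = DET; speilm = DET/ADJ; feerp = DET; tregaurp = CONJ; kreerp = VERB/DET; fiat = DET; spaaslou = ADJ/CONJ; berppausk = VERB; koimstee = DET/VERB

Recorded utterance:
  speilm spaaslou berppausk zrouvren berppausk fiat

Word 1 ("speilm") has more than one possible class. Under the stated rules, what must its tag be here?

Candidates per position — 1:speilm {DET,ADJ}; 2:spaaslou {ADJ,CONJ}; 3:berppausk {VERB}; 4:zrouvren {ADJ}; 5:berppausk {VERB}; 6:fiat {DET}.
Word 1 cannot be DET — rule 3 would then fail for every completion. It is ADJ.
Word 2 cannot be CONJ — rule 1 would then fail for every completion. It is ADJ.
That leaves exactly one tagging: ADJ ADJ VERB ADJ VERB DET.
Verifying each rule — rule 1 satisfied; rule 2 satisfied; rule 3 satisfied; rule 4 satisfied.

ADJ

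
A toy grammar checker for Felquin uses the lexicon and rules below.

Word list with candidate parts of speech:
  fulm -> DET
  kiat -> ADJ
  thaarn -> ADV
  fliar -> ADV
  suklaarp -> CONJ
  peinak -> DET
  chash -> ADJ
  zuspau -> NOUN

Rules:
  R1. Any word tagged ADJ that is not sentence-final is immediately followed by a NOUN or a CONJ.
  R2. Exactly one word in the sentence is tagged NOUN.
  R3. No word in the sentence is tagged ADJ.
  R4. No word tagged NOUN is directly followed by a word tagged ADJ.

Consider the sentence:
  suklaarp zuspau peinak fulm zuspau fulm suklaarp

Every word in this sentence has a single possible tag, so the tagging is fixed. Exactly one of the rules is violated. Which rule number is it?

2

Fixed tagging: CONJ NOUN DET DET NOUN DET CONJ.
Rule check: R1 ok, R2 fails, R3 ok, R4 ok.
Only rule 2 fails.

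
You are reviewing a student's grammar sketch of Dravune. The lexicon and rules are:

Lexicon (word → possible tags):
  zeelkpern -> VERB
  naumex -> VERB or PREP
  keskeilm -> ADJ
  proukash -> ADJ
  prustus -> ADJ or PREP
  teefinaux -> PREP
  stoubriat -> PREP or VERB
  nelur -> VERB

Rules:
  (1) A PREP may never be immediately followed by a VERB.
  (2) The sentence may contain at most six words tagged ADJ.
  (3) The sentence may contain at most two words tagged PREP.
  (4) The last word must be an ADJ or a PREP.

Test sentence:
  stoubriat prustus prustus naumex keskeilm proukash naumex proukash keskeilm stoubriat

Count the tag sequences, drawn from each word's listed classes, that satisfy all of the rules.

Candidates per position — 1:stoubriat {PREP,VERB}; 2:prustus {ADJ,PREP}; 3:prustus {ADJ,PREP}; 4:naumex {VERB,PREP}; 5:keskeilm {ADJ}; 6:proukash {ADJ}; 7:naumex {VERB,PREP}; 8:proukash {ADJ}; 9:keskeilm {ADJ}; 10:stoubriat {PREP,VERB}.
There are 64 candidate sequences in total.
The sequences that satisfy every rule: PREP ADJ ADJ VERB ADJ ADJ VERB ADJ ADJ PREP; VERB ADJ ADJ VERB ADJ ADJ VERB ADJ ADJ PREP; VERB ADJ ADJ VERB ADJ ADJ PREP ADJ ADJ PREP; VERB ADJ ADJ PREP ADJ ADJ VERB ADJ ADJ PREP; VERB PREP ADJ VERB ADJ ADJ VERB ADJ ADJ PREP.
Count = 5.

5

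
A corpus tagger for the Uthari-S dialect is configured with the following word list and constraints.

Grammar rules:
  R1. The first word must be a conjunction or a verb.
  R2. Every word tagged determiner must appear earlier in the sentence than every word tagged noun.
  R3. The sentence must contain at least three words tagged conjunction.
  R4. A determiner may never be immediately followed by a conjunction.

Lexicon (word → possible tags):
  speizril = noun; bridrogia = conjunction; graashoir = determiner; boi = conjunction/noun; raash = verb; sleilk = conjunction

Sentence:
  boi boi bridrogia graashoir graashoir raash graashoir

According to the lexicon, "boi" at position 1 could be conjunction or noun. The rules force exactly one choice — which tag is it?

conjunction

Candidates per position — 1:boi {conjunction,noun}; 2:boi {conjunction,noun}; 3:bridrogia {conjunction}; 4:graashoir {determiner}; 5:graashoir {determiner}; 6:raash {verb}; 7:graashoir {determiner}.
Position 1: noun is ruled out by rule 1; that leaves conjunction.
Position 2: noun is ruled out by rule 2; that leaves conjunction.
That leaves exactly one tagging: conjunction conjunction conjunction determiner determiner verb determiner.
Verifying each rule — rule 1 satisfied; rule 2 satisfied; rule 3 satisfied; rule 4 satisfied.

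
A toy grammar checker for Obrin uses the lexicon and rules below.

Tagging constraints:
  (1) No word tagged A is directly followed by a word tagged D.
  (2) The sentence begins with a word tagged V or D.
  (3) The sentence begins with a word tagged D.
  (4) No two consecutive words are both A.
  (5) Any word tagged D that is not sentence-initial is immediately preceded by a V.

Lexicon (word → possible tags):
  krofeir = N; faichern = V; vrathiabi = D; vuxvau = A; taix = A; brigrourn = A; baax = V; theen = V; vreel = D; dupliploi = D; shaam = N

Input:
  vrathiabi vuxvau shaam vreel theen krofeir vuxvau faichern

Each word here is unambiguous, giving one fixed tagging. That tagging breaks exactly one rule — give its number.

5

Fixed tagging: D A N D V N A V.
Rule check: R1 holds, R2 holds, R3 holds, R4 holds, R5 violated.
Only rule 5 fails.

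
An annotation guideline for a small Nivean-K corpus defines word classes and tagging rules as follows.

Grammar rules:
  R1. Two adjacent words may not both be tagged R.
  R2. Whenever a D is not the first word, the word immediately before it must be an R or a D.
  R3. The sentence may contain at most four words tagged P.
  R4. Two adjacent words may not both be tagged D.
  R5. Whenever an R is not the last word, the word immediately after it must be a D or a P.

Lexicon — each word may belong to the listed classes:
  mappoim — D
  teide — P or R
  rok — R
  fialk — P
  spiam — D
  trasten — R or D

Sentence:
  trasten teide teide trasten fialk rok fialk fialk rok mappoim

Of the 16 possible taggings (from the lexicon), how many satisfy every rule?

3

Candidates per position — 1:trasten {R,D}; 2:teide {P,R}; 3:teide {P,R}; 4:trasten {R,D}; 5:fialk {P}; 6:rok {R}; 7:fialk {P}; 8:fialk {P}; 9:rok {R}; 10:mappoim {D}.
There are 16 candidate sequences in total.
The sequences that satisfy every rule: R P R D P R P P R D; D P R D P R P P R D; D R P R P R P P R D.
Count = 3.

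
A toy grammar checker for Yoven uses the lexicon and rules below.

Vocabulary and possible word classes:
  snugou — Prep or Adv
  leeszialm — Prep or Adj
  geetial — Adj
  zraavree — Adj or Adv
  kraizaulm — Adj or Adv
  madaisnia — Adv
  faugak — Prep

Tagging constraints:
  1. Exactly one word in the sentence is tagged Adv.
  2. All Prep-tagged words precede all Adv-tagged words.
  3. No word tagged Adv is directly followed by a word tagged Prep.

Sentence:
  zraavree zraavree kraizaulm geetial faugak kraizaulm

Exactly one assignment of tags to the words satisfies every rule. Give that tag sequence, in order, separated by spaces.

Candidates per position — 1:zraavree {Adj,Adv}; 2:zraavree {Adj,Adv}; 3:kraizaulm {Adj,Adv}; 4:geetial {Adj}; 5:faugak {Prep}; 6:kraizaulm {Adj,Adv}.
Word 1 cannot be Adv — rule 2 would then fail for every completion. It is Adj.
Word 2 cannot be Adv — rule 2 would then fail for every completion. It is Adj.
Word 3 cannot be Adv — rule 2 would then fail for every completion. It is Adj.
Word 6 cannot be Adj — rule 1 would then fail for every completion. It is Adv.
So the tagging must be: Adj Adj Adj Adj Prep Adv.
Rule-by-rule: rule 1 ok; rule 2 ok; rule 3 ok.

Adj Adj Adj Adj Prep Adv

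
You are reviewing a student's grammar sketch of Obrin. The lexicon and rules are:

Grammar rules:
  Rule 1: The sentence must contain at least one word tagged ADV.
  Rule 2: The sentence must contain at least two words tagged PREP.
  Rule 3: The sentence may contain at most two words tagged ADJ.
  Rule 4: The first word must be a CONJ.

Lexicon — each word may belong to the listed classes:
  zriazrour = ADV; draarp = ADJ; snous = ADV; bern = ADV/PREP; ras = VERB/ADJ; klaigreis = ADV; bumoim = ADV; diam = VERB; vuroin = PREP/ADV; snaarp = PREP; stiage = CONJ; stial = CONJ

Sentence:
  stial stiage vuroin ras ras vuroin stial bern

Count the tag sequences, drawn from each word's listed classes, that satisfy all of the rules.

12

Candidates per position — 1:stial {CONJ}; 2:stiage {CONJ}; 3:vuroin {PREP,ADV}; 4:ras {VERB,ADJ}; 5:ras {VERB,ADJ}; 6:vuroin {PREP,ADV}; 7:stial {CONJ}; 8:bern {ADV,PREP}.
There are 32 candidate sequences in total.
Checking each against the rules leaves 12 sequences.
Count = 12.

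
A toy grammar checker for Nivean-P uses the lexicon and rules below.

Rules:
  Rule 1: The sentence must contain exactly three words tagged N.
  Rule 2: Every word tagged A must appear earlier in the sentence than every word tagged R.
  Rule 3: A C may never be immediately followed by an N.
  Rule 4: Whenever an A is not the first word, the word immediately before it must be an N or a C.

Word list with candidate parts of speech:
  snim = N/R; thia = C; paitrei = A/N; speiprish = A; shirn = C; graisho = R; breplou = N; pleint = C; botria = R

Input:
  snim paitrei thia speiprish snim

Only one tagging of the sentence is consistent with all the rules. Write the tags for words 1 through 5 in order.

N N C A N

Candidates per position — 1:snim {N,R}; 2:paitrei {A,N}; 3:thia {C}; 4:speiprish {A}; 5:snim {N,R}.
Position 1: R is ruled out by rule 1; that leaves N.
Position 2: A is ruled out by rule 1; that leaves N.
Position 5: R is ruled out by rule 1; that leaves N.
The only consistent sequence is: N N C A N.
Check: rule 1 holds; rule 2 holds; rule 3 holds; rule 4 holds.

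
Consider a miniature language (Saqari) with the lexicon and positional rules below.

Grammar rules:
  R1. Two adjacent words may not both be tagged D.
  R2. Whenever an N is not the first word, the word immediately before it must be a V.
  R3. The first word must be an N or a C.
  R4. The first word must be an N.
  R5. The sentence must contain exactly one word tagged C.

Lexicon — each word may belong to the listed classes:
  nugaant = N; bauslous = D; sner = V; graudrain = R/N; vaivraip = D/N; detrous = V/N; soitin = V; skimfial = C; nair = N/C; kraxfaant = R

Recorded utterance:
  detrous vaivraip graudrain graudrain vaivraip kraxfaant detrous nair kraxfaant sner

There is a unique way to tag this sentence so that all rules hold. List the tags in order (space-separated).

N D R R D R V C R V

Candidates per position — 1:detrous {V,N}; 2:vaivraip {D,N}; 3:graudrain {R,N}; 4:graudrain {R,N}; 5:vaivraip {D,N}; 6:kraxfaant {R}; 7:detrous {V,N}; 8:nair {N,C}; 9:kraxfaant {R}; 10:sner {V}.
At position 1, choosing V makes rule 3 impossible to satisfy; hence N.
At position 2, choosing N makes rule 2 impossible to satisfy; hence D.
At position 3, choosing N makes rule 2 impossible to satisfy; hence R.
At position 4, choosing N makes rule 2 impossible to satisfy; hence R.
At position 5, choosing N makes rule 2 impossible to satisfy; hence D.
At position 7, choosing N makes rule 2 impossible to satisfy; hence V.
At position 8, choosing N makes rule 5 impossible to satisfy; hence C.
So the tagging must be: N D R R D R V C R V.
Checking: rule 1 holds; rule 2 holds; rule 3 holds; rule 4 holds; rule 5 holds.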